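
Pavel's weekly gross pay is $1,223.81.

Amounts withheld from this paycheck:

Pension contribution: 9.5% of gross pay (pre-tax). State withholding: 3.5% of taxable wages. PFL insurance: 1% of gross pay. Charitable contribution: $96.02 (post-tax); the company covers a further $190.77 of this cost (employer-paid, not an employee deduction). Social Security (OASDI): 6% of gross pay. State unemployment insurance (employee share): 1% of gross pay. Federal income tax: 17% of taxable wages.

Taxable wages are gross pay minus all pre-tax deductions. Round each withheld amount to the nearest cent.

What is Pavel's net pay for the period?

Pension contribution: $1,223.81 × 0.095 = $116.26
Taxable wages = $1,223.81 − $116.26 = $1,107.55
Federal income tax: $1,107.55 × 0.17 = $188.28
State withholding: $1,107.55 × 0.035 = $38.76
State unemployment insurance (employee share): $1,223.81 × 0.01 = $12.24
Social Security (OASDI): $1,223.81 × 0.06 = $73.43
PFL insurance: $1,223.81 × 0.01 = $12.24
Charitable contribution: $96.02
(Employer's $190.77 toward charitable contribution is not withheld from the employee.)
Total deductions = $116.26 + $188.28 + $38.76 + $12.24 + $73.43 + $12.24 + $96.02 = $537.23
Net pay = $1,223.81 − $537.23 = $686.58

$686.58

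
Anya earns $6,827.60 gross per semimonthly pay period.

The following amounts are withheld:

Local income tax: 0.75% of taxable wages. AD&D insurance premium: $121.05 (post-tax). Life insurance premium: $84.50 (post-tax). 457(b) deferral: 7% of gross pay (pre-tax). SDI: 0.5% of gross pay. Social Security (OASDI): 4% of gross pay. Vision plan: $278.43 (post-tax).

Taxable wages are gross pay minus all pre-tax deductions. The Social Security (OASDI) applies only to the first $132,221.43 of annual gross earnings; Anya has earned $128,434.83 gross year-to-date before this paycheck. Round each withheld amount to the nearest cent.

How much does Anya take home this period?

457(b) deferral: $6,827.60 × 0.07 = $477.93
Taxable wages = $6,827.60 − $477.93 = $6,349.67
Local income tax: $6,349.67 × 0.0075 = $47.62
Social Security (OASDI): only $132,221.43 − $128,434.83 = $3,786.60 of this check is subject → $3,786.60 × 0.04 = $151.46
SDI: $6,827.60 × 0.005 = $34.14
Life insurance premium: $84.50
AD&D insurance premium: $121.05
Vision plan: $278.43
Total deductions = $477.93 + $47.62 + $151.46 + $34.14 + $84.50 + $121.05 + $278.43 = $1,195.13
Net pay = $6,827.60 − $1,195.13 = $5,632.47

$5,632.47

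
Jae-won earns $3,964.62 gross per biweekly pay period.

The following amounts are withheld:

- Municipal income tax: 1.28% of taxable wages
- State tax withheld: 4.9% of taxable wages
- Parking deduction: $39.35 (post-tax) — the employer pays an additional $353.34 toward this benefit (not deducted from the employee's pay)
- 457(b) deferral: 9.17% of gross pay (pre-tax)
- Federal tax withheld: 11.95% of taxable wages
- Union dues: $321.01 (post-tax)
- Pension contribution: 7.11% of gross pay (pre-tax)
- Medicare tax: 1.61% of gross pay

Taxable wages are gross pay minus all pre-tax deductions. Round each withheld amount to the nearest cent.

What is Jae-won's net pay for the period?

Pension contribution: $3,964.62 × 0.0711 = $281.88
457(b) deferral: $3,964.62 × 0.0917 = $363.56
Pre-tax total = $281.88 + $363.56 = $645.44
Taxable wages = $3,964.62 − $645.44 = $3,319.18
State tax withheld: $3,319.18 × 0.049 = $162.64
Federal tax withheld: $3,319.18 × 0.1195 = $396.64
Municipal income tax: $3,319.18 × 0.0128 = $42.49
Medicare tax: $3,964.62 × 0.0161 = $63.83
Union dues: $321.01
Parking deduction: $39.35
(Employer's $353.34 toward parking deduction is not withheld from the employee.)
Total deductions = $281.88 + $363.56 + $162.64 + $396.64 + $42.49 + $63.83 + $321.01 + $39.35 = $1,671.40
Net pay = $3,964.62 − $1,671.40 = $2,293.22

$2,293.22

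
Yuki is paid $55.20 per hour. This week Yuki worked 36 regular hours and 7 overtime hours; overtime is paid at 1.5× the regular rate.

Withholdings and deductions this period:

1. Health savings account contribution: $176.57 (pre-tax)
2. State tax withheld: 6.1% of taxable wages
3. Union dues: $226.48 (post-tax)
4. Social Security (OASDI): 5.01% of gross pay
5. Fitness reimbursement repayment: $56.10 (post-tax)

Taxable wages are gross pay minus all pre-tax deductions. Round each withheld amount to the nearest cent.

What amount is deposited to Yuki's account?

Regular pay: 36 × $55.20 = $1,987.20
Overtime pay: 7 × $55.20 × 1.5 = $579.60
Gross pay = $1,987.20 + $579.60 = $2,566.80
Health savings account contribution: $176.57
Taxable wages = $2,566.80 − $176.57 = $2,390.23
State tax withheld: $2,390.23 × 0.061 = $145.80
Social Security (OASDI): $2,566.80 × 0.0501 = $128.60
Fitness reimbursement repayment: $56.10
Union dues: $226.48
Total deductions = $176.57 + $145.80 + $128.60 + $56.10 + $226.48 = $733.55
Net pay = $2,566.80 − $733.55 = $1,833.25

$1,833.25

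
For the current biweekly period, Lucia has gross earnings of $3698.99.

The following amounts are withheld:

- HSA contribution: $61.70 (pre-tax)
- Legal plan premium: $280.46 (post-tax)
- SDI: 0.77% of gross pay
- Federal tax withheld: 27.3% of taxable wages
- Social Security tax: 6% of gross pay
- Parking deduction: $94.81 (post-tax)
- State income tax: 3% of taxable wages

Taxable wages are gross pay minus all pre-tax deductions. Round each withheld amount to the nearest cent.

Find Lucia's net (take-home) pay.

$1909.50

HSA contribution: $61.70
Taxable wages = $3698.99 − $61.70 = $3637.29
Federal tax withheld: $3637.29 × 0.273 = $992.98
State income tax: $3637.29 × 0.03 = $109.12
SDI: $3698.99 × 0.0077 = $28.48
Social Security tax: $3698.99 × 0.06 = $221.94
Legal plan premium: $280.46
Parking deduction: $94.81
Total deductions = $61.70 + $992.98 + $109.12 + $28.48 + $221.94 + $280.46 + $94.81 = $1789.49
Net pay = $3698.99 − $1789.49 = $1909.50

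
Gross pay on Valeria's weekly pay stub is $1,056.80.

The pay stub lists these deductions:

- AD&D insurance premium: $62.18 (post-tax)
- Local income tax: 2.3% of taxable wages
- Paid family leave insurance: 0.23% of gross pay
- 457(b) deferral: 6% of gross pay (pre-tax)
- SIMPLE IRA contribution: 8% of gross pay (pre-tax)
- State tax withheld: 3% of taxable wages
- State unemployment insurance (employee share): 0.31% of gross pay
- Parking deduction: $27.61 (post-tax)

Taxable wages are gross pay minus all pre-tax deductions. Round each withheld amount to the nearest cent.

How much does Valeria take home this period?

457(b) deferral: $1,056.80 × 0.06 = $63.41
SIMPLE IRA contribution: $1,056.80 × 0.08 = $84.54
Pre-tax total = $63.41 + $84.54 = $147.95
Taxable wages = $1,056.80 − $147.95 = $908.85
State tax withheld: $908.85 × 0.03 = $27.27
Local income tax: $908.85 × 0.023 = $20.90
Paid family leave insurance: $1,056.80 × 0.0023 = $2.43
State unemployment insurance (employee share): $1,056.80 × 0.0031 = $3.28
Parking deduction: $27.61
AD&D insurance premium: $62.18
Total deductions = $63.41 + $84.54 + $27.27 + $20.90 + $2.43 + $3.28 + $27.61 + $62.18 = $291.62
Net pay = $1,056.80 − $291.62 = $765.18

$765.18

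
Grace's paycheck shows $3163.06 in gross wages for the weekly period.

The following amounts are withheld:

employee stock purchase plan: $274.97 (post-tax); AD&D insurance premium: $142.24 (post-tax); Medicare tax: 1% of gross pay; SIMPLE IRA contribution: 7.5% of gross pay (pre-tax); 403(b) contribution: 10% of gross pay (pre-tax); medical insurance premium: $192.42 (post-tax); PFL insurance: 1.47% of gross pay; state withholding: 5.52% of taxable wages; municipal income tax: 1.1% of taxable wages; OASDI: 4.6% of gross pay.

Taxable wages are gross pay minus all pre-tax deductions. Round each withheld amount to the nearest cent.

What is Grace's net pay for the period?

SIMPLE IRA contribution: $3163.06 × 0.075 = $237.23
403(b) contribution: $3163.06 × 0.1 = $316.31
Pre-tax total = $237.23 + $316.31 = $553.54
Taxable wages = $3163.06 − $553.54 = $2609.52
State withholding: $2609.52 × 0.0552 = $144.05
Municipal income tax: $2609.52 × 0.011 = $28.70
PFL insurance: $3163.06 × 0.0147 = $46.50
Medicare tax: $3163.06 × 0.01 = $31.63
OASDI: $3163.06 × 0.046 = $145.50
Employee stock purchase plan: $274.97
AD&D insurance premium: $142.24
Medical insurance premium: $192.42
Total deductions = $237.23 + $316.31 + $144.05 + $28.70 + $46.50 + $31.63 + $145.50 + $274.97 + $142.24 + $192.42 = $1559.55
Net pay = $3163.06 − $1559.55 = $1603.51

$1603.51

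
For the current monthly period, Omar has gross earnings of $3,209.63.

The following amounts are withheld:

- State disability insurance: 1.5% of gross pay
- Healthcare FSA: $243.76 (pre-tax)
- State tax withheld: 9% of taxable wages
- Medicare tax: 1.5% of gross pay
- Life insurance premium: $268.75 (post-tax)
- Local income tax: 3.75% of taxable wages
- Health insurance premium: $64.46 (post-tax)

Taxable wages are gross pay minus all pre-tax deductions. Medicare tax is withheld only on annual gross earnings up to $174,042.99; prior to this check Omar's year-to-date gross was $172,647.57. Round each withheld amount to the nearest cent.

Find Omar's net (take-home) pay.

$2,185.44

Healthcare FSA: $243.76
Taxable wages = $3,209.63 − $243.76 = $2,965.87
State tax withheld: $2,965.87 × 0.09 = $266.93
Local income tax: $2,965.87 × 0.0375 = $111.22
State disability insurance: $3,209.63 × 0.015 = $48.14
Medicare tax: only $174,042.99 − $172,647.57 = $1,395.42 of this check is subject → $1,395.42 × 0.015 = $20.93
Life insurance premium: $268.75
Health insurance premium: $64.46
Total deductions = $243.76 + $266.93 + $111.22 + $48.14 + $20.93 + $268.75 + $64.46 = $1,024.19
Net pay = $3,209.63 − $1,024.19 = $2,185.44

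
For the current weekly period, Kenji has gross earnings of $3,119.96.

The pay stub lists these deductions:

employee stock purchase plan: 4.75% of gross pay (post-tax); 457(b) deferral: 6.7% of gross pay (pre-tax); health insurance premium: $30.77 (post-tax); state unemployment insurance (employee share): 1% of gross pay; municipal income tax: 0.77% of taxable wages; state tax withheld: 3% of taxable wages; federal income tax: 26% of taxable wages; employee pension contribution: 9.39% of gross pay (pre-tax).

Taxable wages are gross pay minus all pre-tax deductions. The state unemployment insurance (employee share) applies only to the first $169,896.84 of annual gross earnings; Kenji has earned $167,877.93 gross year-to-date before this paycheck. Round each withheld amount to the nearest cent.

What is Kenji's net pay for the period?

$1,639.43

Employee pension contribution: $3,119.96 × 0.0939 = $292.96
457(b) deferral: $3,119.96 × 0.067 = $209.04
Pre-tax total = $292.96 + $209.04 = $502.00
Taxable wages = $3,119.96 − $502.00 = $2,617.96
Municipal income tax: $2,617.96 × 0.0077 = $20.16
Federal income tax: $2,617.96 × 0.26 = $680.67
State tax withheld: $2,617.96 × 0.03 = $78.54
State unemployment insurance (employee share): only $169,896.84 − $167,877.93 = $2,018.91 of this check is subject → $2,018.91 × 0.01 = $20.19
Health insurance premium: $30.77
Employee stock purchase plan: $3,119.96 × 0.0475 = $148.20
Total deductions = $292.96 + $209.04 + $20.16 + $680.67 + $78.54 + $20.19 + $30.77 + $148.20 = $1,480.53
Net pay = $3,119.96 − $1,480.53 = $1,639.43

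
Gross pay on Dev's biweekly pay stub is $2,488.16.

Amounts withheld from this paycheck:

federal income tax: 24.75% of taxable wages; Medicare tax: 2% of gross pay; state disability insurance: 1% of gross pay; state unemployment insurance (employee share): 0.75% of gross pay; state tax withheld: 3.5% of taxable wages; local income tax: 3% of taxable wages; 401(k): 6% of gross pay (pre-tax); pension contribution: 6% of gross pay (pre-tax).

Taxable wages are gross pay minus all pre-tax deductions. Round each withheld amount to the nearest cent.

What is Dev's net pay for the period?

401(k): $2,488.16 × 0.06 = $149.29
Pension contribution: $2,488.16 × 0.06 = $149.29
Pre-tax total = $149.29 + $149.29 = $298.58
Taxable wages = $2,488.16 − $298.58 = $2,189.58
Local income tax: $2,189.58 × 0.03 = $65.69
State tax withheld: $2,189.58 × 0.035 = $76.64
Federal income tax: $2,189.58 × 0.2475 = $541.92
Medicare tax: $2,488.16 × 0.02 = $49.76
State disability insurance: $2,488.16 × 0.01 = $24.88
State unemployment insurance (employee share): $2,488.16 × 0.0075 = $18.66
Total deductions = $149.29 + $149.29 + $65.69 + $76.64 + $541.92 + $49.76 + $24.88 + $18.66 = $1,076.13
Net pay = $2,488.16 − $1,076.13 = $1,412.03

$1,412.03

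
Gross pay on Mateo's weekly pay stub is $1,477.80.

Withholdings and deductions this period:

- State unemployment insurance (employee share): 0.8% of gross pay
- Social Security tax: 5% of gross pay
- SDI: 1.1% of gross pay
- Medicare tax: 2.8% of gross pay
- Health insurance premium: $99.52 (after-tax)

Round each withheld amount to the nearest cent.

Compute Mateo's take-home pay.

$1,234.93

Medicare tax: $1,477.80 × 0.028 = $41.38
State unemployment insurance (employee share): $1,477.80 × 0.008 = $11.82
Social Security tax: $1,477.80 × 0.05 = $73.89
SDI: $1,477.80 × 0.011 = $16.26
Health insurance premium: $99.52
Total deductions = $41.38 + $11.82 + $73.89 + $16.26 + $99.52 = $242.87
Net pay = $1,477.80 − $242.87 = $1,234.93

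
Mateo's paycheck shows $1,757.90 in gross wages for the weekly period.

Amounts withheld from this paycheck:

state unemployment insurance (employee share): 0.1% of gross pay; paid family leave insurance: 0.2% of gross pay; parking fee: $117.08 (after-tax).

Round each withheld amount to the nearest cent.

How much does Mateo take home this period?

$1,635.54

Paid family leave insurance: $1,757.90 × 0.002 = $3.52
State unemployment insurance (employee share): $1,757.90 × 0.001 = $1.76
Parking fee: $117.08
Total deductions = $3.52 + $1.76 + $117.08 = $122.36
Net pay = $1,757.90 − $122.36 = $1,635.54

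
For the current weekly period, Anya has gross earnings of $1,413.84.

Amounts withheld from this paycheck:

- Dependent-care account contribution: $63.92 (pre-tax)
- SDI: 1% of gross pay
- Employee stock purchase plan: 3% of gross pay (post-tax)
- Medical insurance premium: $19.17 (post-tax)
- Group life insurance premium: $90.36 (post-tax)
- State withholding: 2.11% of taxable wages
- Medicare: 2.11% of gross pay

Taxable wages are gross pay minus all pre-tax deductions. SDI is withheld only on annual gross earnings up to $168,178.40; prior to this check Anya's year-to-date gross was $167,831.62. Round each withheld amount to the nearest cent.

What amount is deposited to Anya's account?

$1,136.19

Dependent-care account contribution: $63.92
Taxable wages = $1,413.84 − $63.92 = $1,349.92
State withholding: $1,349.92 × 0.0211 = $28.48
SDI: only $168,178.40 − $167,831.62 = $346.78 of this check is subject → $346.78 × 0.01 = $3.47
Medicare: $1,413.84 × 0.0211 = $29.83
Group life insurance premium: $90.36
Employee stock purchase plan: $1,413.84 × 0.03 = $42.42
Medical insurance premium: $19.17
Total deductions = $63.92 + $28.48 + $3.47 + $29.83 + $90.36 + $42.42 + $19.17 = $277.65
Net pay = $1,413.84 − $277.65 = $1,136.19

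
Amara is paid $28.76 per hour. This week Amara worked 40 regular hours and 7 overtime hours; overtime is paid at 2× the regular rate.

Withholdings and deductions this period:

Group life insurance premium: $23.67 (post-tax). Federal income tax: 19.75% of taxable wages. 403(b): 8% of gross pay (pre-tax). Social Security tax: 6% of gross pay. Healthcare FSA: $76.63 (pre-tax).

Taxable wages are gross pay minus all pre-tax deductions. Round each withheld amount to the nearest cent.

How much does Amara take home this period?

Regular pay: 40 × $28.76 = $1,150.40
Overtime pay: 7 × $28.76 × 2 = $402.64
Gross pay = $1,150.40 + $402.64 = $1,553.04
403(b): $1,553.04 × 0.08 = $124.24
Healthcare FSA: $76.63
Pre-tax total = $124.24 + $76.63 = $200.87
Taxable wages = $1,553.04 − $200.87 = $1,352.17
Federal income tax: $1,352.17 × 0.1975 = $267.05
Social Security tax: $1,553.04 × 0.06 = $93.18
Group life insurance premium: $23.67
Total deductions = $124.24 + $76.63 + $267.05 + $93.18 + $23.67 = $584.77
Net pay = $1,553.04 − $584.77 = $968.27

$968.27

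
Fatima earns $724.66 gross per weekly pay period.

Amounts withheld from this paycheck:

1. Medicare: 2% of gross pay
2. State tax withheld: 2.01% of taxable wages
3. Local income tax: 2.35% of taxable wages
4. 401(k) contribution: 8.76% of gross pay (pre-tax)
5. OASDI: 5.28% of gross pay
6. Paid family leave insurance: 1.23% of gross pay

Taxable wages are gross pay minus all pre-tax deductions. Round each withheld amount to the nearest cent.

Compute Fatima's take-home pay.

$570.69

401(k) contribution: $724.66 × 0.0876 = $63.48
Taxable wages = $724.66 − $63.48 = $661.18
State tax withheld: $661.18 × 0.0201 = $13.29
Local income tax: $661.18 × 0.0235 = $15.54
Paid family leave insurance: $724.66 × 0.0123 = $8.91
Medicare: $724.66 × 0.02 = $14.49
OASDI: $724.66 × 0.0528 = $38.26
Total deductions = $63.48 + $13.29 + $15.54 + $8.91 + $14.49 + $38.26 = $153.97
Net pay = $724.66 − $153.97 = $570.69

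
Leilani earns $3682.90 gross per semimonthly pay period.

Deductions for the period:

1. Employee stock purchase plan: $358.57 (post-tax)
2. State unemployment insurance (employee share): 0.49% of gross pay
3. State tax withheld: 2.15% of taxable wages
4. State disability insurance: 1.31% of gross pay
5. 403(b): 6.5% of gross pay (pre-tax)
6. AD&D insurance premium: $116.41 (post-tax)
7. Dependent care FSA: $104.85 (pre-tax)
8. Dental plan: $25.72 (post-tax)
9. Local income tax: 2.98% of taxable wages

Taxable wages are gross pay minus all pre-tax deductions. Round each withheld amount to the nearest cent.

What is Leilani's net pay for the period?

$2600.39

403(b): $3682.90 × 0.065 = $239.39
Dependent care FSA: $104.85
Pre-tax total = $239.39 + $104.85 = $344.24
Taxable wages = $3682.90 − $344.24 = $3338.66
Local income tax: $3338.66 × 0.0298 = $99.49
State tax withheld: $3338.66 × 0.0215 = $71.78
State disability insurance: $3682.90 × 0.0131 = $48.25
State unemployment insurance (employee share): $3682.90 × 0.0049 = $18.05
AD&D insurance premium: $116.41
Dental plan: $25.72
Employee stock purchase plan: $358.57
Total deductions = $239.39 + $104.85 + $99.49 + $71.78 + $48.25 + $18.05 + $116.41 + $25.72 + $358.57 = $1082.51
Net pay = $3682.90 − $1082.51 = $2600.39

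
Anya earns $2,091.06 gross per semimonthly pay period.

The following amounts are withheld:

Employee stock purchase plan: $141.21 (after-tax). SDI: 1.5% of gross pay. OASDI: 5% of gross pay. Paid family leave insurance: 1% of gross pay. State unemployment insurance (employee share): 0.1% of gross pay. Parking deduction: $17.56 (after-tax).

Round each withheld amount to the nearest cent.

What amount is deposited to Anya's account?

$1,773.37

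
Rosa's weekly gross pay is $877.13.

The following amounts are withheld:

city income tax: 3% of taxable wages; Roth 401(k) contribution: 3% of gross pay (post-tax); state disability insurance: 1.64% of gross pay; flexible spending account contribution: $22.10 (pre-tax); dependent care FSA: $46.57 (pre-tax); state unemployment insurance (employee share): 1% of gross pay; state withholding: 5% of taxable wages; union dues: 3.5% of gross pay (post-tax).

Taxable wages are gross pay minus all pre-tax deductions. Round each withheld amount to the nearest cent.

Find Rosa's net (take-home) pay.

$663.63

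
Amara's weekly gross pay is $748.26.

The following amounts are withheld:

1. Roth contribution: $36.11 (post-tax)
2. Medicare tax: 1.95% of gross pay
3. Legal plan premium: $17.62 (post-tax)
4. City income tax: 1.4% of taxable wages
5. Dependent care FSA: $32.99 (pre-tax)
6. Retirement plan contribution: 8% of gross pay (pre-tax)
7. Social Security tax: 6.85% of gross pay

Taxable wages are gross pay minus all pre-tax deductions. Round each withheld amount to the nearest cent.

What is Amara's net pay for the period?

$526.65

Dependent care FSA: $32.99
Retirement plan contribution: $748.26 × 0.08 = $59.86
Pre-tax total = $32.99 + $59.86 = $92.85
Taxable wages = $748.26 − $92.85 = $655.41
City income tax: $655.41 × 0.014 = $9.18
Social Security tax: $748.26 × 0.0685 = $51.26
Medicare tax: $748.26 × 0.0195 = $14.59
Legal plan premium: $17.62
Roth contribution: $36.11
Total deductions = $32.99 + $59.86 + $9.18 + $51.26 + $14.59 + $17.62 + $36.11 = $221.61
Net pay = $748.26 − $221.61 = $526.65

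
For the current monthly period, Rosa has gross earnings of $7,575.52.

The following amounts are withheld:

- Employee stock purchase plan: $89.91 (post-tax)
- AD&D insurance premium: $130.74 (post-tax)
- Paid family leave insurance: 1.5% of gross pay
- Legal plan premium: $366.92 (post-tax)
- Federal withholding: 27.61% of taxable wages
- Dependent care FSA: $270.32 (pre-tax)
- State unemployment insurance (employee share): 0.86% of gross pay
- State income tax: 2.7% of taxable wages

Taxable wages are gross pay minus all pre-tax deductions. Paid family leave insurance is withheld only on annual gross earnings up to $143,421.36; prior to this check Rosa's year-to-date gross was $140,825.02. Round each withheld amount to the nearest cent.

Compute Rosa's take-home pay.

Dependent care FSA: $270.32
Taxable wages = $7,575.52 − $270.32 = $7,305.20
Federal withholding: $7,305.20 × 0.2761 = $2,016.97
State income tax: $7,305.20 × 0.027 = $197.24
State unemployment insurance (employee share): $7,575.52 × 0.0086 = $65.15
Paid family leave insurance: only $143,421.36 − $140,825.02 = $2,596.34 of this check is subject → $2,596.34 × 0.015 = $38.95
Legal plan premium: $366.92
AD&D insurance premium: $130.74
Employee stock purchase plan: $89.91
Total deductions = $270.32 + $2,016.97 + $197.24 + $65.15 + $38.95 + $366.92 + $130.74 + $89.91 = $3,176.20
Net pay = $7,575.52 − $3,176.20 = $4,399.32

$4,399.32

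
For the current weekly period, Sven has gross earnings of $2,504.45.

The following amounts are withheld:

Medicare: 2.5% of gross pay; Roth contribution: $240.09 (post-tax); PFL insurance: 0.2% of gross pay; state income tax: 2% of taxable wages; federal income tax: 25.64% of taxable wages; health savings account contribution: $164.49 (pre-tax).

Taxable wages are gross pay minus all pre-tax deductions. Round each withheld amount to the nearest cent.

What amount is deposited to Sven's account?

Health savings account contribution: $164.49
Taxable wages = $2,504.45 − $164.49 = $2,339.96
Federal income tax: $2,339.96 × 0.2564 = $599.97
State income tax: $2,339.96 × 0.02 = $46.80
PFL insurance: $2,504.45 × 0.002 = $5.01
Medicare: $2,504.45 × 0.025 = $62.61
Roth contribution: $240.09
Total deductions = $164.49 + $599.97 + $46.80 + $5.01 + $62.61 + $240.09 = $1,118.97
Net pay = $2,504.45 − $1,118.97 = $1,385.48

$1,385.48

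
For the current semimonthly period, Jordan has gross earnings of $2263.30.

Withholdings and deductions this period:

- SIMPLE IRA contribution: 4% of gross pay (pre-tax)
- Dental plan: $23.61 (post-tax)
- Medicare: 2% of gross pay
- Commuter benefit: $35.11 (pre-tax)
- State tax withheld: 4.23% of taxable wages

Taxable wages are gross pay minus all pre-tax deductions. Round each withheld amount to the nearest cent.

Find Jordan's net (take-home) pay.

$1978.36

SIMPLE IRA contribution: $2263.30 × 0.04 = $90.53
Commuter benefit: $35.11
Pre-tax total = $90.53 + $35.11 = $125.64
Taxable wages = $2263.30 − $125.64 = $2137.66
State tax withheld: $2137.66 × 0.0423 = $90.42
Medicare: $2263.30 × 0.02 = $45.27
Dental plan: $23.61
Total deductions = $90.53 + $35.11 + $90.42 + $45.27 + $23.61 = $284.94
Net pay = $2263.30 − $284.94 = $1978.36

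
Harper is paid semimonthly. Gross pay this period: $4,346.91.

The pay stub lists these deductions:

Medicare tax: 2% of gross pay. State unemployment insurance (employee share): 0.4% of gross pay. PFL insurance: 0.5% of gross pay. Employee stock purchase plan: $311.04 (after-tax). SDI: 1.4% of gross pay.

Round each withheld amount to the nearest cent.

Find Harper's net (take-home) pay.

$3,848.95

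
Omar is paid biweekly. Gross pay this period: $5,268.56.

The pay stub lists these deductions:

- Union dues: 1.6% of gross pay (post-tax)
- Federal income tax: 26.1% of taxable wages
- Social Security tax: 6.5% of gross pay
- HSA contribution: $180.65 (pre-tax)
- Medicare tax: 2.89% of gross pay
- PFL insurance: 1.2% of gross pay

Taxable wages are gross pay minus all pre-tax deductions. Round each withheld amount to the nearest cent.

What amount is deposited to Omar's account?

HSA contribution: $180.65
Taxable wages = $5,268.56 − $180.65 = $5,087.91
Federal income tax: $5,087.91 × 0.261 = $1,327.94
PFL insurance: $5,268.56 × 0.012 = $63.22
Medicare tax: $5,268.56 × 0.0289 = $152.26
Social Security tax: $5,268.56 × 0.065 = $342.46
Union dues: $5,268.56 × 0.016 = $84.30
Total deductions = $180.65 + $1,327.94 + $63.22 + $152.26 + $342.46 + $84.30 = $2,150.83
Net pay = $5,268.56 − $2,150.83 = $3,117.73

$3,117.73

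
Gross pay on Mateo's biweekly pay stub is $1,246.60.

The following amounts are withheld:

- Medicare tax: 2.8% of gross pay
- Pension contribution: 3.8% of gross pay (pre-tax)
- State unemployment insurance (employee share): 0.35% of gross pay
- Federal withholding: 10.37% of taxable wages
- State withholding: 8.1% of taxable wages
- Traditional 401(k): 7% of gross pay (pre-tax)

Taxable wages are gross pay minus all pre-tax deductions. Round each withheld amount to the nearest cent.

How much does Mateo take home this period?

$867.33

Traditional 401(k): $1,246.60 × 0.07 = $87.26
Pension contribution: $1,246.60 × 0.038 = $47.37
Pre-tax total = $87.26 + $47.37 = $134.63
Taxable wages = $1,246.60 − $134.63 = $1,111.97
State withholding: $1,111.97 × 0.081 = $90.07
Federal withholding: $1,111.97 × 0.1037 = $115.31
State unemployment insurance (employee share): $1,246.60 × 0.0035 = $4.36
Medicare tax: $1,246.60 × 0.028 = $34.90
Total deductions = $87.26 + $47.37 + $90.07 + $115.31 + $4.36 + $34.90 = $379.27
Net pay = $1,246.60 − $379.27 = $867.33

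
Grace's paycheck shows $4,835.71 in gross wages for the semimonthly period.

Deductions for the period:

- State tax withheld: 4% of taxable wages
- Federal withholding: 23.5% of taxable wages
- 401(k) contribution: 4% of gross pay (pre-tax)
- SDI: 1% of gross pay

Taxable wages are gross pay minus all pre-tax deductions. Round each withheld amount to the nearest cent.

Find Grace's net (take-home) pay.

$3,317.29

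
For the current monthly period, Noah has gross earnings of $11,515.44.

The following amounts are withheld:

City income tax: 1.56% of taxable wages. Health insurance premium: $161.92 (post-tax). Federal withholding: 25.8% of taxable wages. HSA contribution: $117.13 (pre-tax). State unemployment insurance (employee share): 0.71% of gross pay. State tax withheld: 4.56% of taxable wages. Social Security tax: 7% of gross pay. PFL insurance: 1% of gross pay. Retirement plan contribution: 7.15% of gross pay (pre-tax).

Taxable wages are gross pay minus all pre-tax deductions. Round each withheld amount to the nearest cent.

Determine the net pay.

$6,034.52

HSA contribution: $117.13
Retirement plan contribution: $11,515.44 × 0.0715 = $823.35
Pre-tax total = $117.13 + $823.35 = $940.48
Taxable wages = $11,515.44 − $940.48 = $10,574.96
State tax withheld: $10,574.96 × 0.0456 = $482.22
City income tax: $10,574.96 × 0.0156 = $164.97
Federal withholding: $10,574.96 × 0.258 = $2,728.34
PFL insurance: $11,515.44 × 0.01 = $115.15
Social Security tax: $11,515.44 × 0.07 = $806.08
State unemployment insurance (employee share): $11,515.44 × 0.0071 = $81.76
Health insurance premium: $161.92
Total deductions = $117.13 + $823.35 + $482.22 + $164.97 + $2,728.34 + $115.15 + $806.08 + $81.76 + $161.92 = $5,480.92
Net pay = $11,515.44 − $5,480.92 = $6,034.52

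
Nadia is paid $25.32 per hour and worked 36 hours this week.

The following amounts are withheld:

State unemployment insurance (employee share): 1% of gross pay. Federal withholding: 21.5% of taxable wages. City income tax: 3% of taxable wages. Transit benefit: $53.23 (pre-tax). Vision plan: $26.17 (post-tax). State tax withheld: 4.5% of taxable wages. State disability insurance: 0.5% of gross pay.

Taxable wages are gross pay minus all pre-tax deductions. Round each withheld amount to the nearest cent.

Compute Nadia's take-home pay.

Gross pay: 36 × $25.32 = $911.52
Transit benefit: $53.23
Taxable wages = $911.52 − $53.23 = $858.29
Federal withholding: $858.29 × 0.215 = $184.53
State tax withheld: $858.29 × 0.045 = $38.62
City income tax: $858.29 × 0.03 = $25.75
State unemployment insurance (employee share): $911.52 × 0.01 = $9.12
State disability insurance: $911.52 × 0.005 = $4.56
Vision plan: $26.17
Total deductions = $53.23 + $184.53 + $38.62 + $25.75 + $9.12 + $4.56 + $26.17 = $341.98
Net pay = $911.52 − $341.98 = $569.54

$569.54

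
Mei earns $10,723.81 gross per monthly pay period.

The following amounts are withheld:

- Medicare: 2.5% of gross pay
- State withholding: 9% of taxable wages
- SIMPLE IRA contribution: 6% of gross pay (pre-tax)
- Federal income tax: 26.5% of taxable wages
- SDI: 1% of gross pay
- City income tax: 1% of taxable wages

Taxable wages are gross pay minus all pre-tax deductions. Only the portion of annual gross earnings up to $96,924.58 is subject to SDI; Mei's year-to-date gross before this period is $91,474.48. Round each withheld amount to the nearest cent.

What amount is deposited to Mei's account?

$6,078.45

SIMPLE IRA contribution: $10,723.81 × 0.06 = $643.43
Taxable wages = $10,723.81 − $643.43 = $10,080.38
Federal income tax: $10,080.38 × 0.265 = $2,671.30
State withholding: $10,080.38 × 0.09 = $907.23
City income tax: $10,080.38 × 0.01 = $100.80
Medicare: $10,723.81 × 0.025 = $268.10
SDI: only $96,924.58 − $91,474.48 = $5,450.10 of this check is subject → $5,450.10 × 0.01 = $54.50
Total deductions = $643.43 + $2,671.30 + $907.23 + $100.80 + $268.10 + $54.50 = $4,645.36
Net pay = $10,723.81 − $4,645.36 = $6,078.45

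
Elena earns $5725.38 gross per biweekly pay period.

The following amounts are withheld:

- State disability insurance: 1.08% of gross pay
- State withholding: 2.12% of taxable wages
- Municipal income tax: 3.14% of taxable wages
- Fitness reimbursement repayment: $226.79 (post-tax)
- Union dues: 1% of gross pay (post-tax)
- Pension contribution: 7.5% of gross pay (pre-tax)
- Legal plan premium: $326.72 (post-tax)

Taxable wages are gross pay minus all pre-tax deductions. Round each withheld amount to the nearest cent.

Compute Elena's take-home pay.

Pension contribution: $5725.38 × 0.075 = $429.40
Taxable wages = $5725.38 − $429.40 = $5295.98
Municipal income tax: $5295.98 × 0.0314 = $166.29
State withholding: $5295.98 × 0.0212 = $112.27
State disability insurance: $5725.38 × 0.0108 = $61.83
Fitness reimbursement repayment: $226.79
Union dues: $5725.38 × 0.01 = $57.25
Legal plan premium: $326.72
Total deductions = $429.40 + $166.29 + $112.27 + $61.83 + $226.79 + $57.25 + $326.72 = $1380.55
Net pay = $5725.38 − $1380.55 = $4344.83

$4344.83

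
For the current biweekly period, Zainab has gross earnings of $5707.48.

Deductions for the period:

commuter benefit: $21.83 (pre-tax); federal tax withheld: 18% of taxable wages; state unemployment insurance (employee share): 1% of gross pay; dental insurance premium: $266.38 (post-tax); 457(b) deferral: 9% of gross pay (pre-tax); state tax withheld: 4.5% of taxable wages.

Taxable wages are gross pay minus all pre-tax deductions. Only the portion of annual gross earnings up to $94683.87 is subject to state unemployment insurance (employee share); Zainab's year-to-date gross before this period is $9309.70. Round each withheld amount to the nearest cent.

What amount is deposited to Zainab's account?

Commuter benefit: $21.83
457(b) deferral: $5707.48 × 0.09 = $513.67
Pre-tax total = $21.83 + $513.67 = $535.50
Taxable wages = $5707.48 − $535.50 = $5171.98
Federal tax withheld: $5171.98 × 0.18 = $930.96
State tax withheld: $5171.98 × 0.045 = $232.74
State unemployment insurance (employee share): cap not yet reached, full $5707.48 is subject → $5707.48 × 0.01 = $57.07
Dental insurance premium: $266.38
Total deductions = $21.83 + $513.67 + $930.96 + $232.74 + $57.07 + $266.38 = $2022.65
Net pay = $5707.48 − $2022.65 = $3684.83

$3684.83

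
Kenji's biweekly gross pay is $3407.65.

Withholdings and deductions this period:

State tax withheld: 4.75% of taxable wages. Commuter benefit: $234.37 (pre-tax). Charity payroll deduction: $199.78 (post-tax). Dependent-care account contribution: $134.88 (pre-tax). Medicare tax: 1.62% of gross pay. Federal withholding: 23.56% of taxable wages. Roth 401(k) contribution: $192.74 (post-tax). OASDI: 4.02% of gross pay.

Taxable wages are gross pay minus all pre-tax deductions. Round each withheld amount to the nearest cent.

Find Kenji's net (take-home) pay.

Commuter benefit: $234.37
Dependent-care account contribution: $134.88
Pre-tax total = $234.37 + $134.88 = $369.25
Taxable wages = $3407.65 − $369.25 = $3038.40
Federal withholding: $3038.40 × 0.2356 = $715.85
State tax withheld: $3038.40 × 0.0475 = $144.32
OASDI: $3407.65 × 0.0402 = $136.99
Medicare tax: $3407.65 × 0.0162 = $55.20
Roth 401(k) contribution: $192.74
Charity payroll deduction: $199.78
Total deductions = $234.37 + $134.88 + $715.85 + $144.32 + $136.99 + $55.20 + $192.74 + $199.78 = $1814.13
Net pay = $3407.65 − $1814.13 = $1593.52

$1593.52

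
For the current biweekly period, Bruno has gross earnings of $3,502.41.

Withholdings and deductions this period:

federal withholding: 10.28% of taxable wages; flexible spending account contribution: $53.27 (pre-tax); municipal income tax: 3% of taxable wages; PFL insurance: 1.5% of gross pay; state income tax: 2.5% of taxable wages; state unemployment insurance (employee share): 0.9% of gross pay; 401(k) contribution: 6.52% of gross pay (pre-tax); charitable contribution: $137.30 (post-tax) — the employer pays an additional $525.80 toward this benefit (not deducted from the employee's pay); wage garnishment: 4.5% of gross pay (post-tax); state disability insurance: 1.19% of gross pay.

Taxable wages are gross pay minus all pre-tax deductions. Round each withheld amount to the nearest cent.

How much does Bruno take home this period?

Flexible spending account contribution: $53.27
401(k) contribution: $3,502.41 × 0.0652 = $228.36
Pre-tax total = $53.27 + $228.36 = $281.63
Taxable wages = $3,502.41 − $281.63 = $3,220.78
State income tax: $3,220.78 × 0.025 = $80.52
Federal withholding: $3,220.78 × 0.1028 = $331.10
Municipal income tax: $3,220.78 × 0.03 = $96.62
State unemployment insurance (employee share): $3,502.41 × 0.009 = $31.52
State disability insurance: $3,502.41 × 0.0119 = $41.68
PFL insurance: $3,502.41 × 0.015 = $52.54
Wage garnishment: $3,502.41 × 0.045 = $157.61
Charitable contribution: $137.30
(Employer's $525.80 toward charitable contribution is not withheld from the employee.)
Total deductions = $53.27 + $228.36 + $80.52 + $331.10 + $96.62 + $31.52 + $41.68 + $52.54 + $157.61 + $137.30 = $1,210.52
Net pay = $3,502.41 − $1,210.52 = $2,291.89

$2,291.89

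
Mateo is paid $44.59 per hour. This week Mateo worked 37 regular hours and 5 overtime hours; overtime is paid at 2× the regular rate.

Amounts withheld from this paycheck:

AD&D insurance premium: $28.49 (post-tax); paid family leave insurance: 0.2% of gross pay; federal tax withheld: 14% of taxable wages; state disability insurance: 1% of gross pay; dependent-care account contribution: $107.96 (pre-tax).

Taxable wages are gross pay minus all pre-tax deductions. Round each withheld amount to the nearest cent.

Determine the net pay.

Regular pay: 37 × $44.59 = $1,649.83
Overtime pay: 5 × $44.59 × 2 = $445.90
Gross pay = $1,649.83 + $445.90 = $2,095.73
Dependent-care account contribution: $107.96
Taxable wages = $2,095.73 − $107.96 = $1,987.77
Federal tax withheld: $1,987.77 × 0.14 = $278.29
Paid family leave insurance: $2,095.73 × 0.002 = $4.19
State disability insurance: $2,095.73 × 0.01 = $20.96
AD&D insurance premium: $28.49
Total deductions = $107.96 + $278.29 + $4.19 + $20.96 + $28.49 = $439.89
Net pay = $2,095.73 − $439.89 = $1,655.84

$1,655.84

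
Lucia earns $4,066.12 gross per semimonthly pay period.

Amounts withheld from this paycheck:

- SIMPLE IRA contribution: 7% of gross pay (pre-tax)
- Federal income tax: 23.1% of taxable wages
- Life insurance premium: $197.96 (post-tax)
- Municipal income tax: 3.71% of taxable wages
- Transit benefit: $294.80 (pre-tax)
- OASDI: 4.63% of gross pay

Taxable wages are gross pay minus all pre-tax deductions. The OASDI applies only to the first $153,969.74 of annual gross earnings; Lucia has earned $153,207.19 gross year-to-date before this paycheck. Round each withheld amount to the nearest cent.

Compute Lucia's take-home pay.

$2,318.63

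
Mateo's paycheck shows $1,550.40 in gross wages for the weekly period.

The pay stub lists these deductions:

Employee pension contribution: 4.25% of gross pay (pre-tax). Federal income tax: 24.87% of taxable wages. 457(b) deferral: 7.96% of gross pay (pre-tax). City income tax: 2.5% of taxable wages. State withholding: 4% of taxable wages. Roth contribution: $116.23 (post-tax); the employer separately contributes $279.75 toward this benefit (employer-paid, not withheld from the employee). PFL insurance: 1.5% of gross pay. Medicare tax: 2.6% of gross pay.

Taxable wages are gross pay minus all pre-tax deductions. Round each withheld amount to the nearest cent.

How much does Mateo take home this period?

457(b) deferral: $1,550.40 × 0.0796 = $123.41
Employee pension contribution: $1,550.40 × 0.0425 = $65.89
Pre-tax total = $123.41 + $65.89 = $189.30
Taxable wages = $1,550.40 − $189.30 = $1,361.10
State withholding: $1,361.10 × 0.04 = $54.44
Federal income tax: $1,361.10 × 0.2487 = $338.51
City income tax: $1,361.10 × 0.025 = $34.03
Medicare tax: $1,550.40 × 0.026 = $40.31
PFL insurance: $1,550.40 × 0.015 = $23.26
Roth contribution: $116.23
(Employer's $279.75 toward Roth contribution is not withheld from the employee.)
Total deductions = $123.41 + $65.89 + $54.44 + $338.51 + $34.03 + $40.31 + $23.26 + $116.23 = $796.08
Net pay = $1,550.40 − $796.08 = $754.32

$754.32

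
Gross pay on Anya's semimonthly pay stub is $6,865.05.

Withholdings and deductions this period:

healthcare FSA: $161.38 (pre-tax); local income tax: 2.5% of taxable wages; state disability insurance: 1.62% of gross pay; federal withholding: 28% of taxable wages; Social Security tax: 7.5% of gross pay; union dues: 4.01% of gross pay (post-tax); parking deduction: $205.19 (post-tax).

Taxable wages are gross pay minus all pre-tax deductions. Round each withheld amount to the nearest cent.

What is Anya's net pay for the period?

$3,552.48

Healthcare FSA: $161.38
Taxable wages = $6,865.05 − $161.38 = $6,703.67
Federal withholding: $6,703.67 × 0.28 = $1,877.03
Local income tax: $6,703.67 × 0.025 = $167.59
State disability insurance: $6,865.05 × 0.0162 = $111.21
Social Security tax: $6,865.05 × 0.075 = $514.88
Union dues: $6,865.05 × 0.0401 = $275.29
Parking deduction: $205.19
Total deductions = $161.38 + $1,877.03 + $167.59 + $111.21 + $514.88 + $275.29 + $205.19 = $3,312.57
Net pay = $6,865.05 − $3,312.57 = $3,552.48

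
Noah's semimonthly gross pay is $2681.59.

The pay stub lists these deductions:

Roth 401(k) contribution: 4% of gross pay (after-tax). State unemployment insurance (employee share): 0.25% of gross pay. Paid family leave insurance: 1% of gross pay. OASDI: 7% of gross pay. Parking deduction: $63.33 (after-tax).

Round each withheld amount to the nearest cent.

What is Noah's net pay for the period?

OASDI: $2681.59 × 0.07 = $187.71
Paid family leave insurance: $2681.59 × 0.01 = $26.82
State unemployment insurance (employee share): $2681.59 × 0.0025 = $6.70
Roth 401(k) contribution: $2681.59 × 0.04 = $107.26
Parking deduction: $63.33
Total deductions = $187.71 + $26.82 + $6.70 + $107.26 + $63.33 = $391.82
Net pay = $2681.59 − $391.82 = $2289.77

$2289.77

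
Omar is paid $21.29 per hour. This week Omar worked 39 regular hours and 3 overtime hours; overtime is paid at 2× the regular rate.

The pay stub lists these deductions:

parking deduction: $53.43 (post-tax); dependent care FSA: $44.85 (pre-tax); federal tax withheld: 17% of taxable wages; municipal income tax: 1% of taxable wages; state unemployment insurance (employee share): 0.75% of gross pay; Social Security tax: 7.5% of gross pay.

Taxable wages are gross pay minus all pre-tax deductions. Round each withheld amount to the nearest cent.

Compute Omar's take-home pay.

$616.36

Regular pay: 39 × $21.29 = $830.31
Overtime pay: 3 × $21.29 × 2 = $127.74
Gross pay = $830.31 + $127.74 = $958.05
Dependent care FSA: $44.85
Taxable wages = $958.05 − $44.85 = $913.20
Municipal income tax: $913.20 × 0.01 = $9.13
Federal tax withheld: $913.20 × 0.17 = $155.24
State unemployment insurance (employee share): $958.05 × 0.0075 = $7.19
Social Security tax: $958.05 × 0.075 = $71.85
Parking deduction: $53.43
Total deductions = $44.85 + $9.13 + $155.24 + $7.19 + $71.85 + $53.43 = $341.69
Net pay = $958.05 − $341.69 = $616.36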